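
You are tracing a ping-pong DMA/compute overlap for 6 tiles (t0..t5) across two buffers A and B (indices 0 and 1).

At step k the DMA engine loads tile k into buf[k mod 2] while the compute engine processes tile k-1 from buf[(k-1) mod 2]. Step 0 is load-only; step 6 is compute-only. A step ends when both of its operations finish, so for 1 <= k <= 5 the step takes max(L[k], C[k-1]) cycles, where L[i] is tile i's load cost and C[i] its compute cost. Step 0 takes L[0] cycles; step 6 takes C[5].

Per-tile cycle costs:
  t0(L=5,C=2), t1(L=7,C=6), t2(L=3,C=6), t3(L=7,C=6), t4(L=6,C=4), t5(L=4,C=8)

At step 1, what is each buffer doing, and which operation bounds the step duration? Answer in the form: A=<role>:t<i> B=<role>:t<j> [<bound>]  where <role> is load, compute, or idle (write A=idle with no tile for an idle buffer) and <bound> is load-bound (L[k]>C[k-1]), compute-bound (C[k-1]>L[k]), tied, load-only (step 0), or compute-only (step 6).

step 1: A=compute:t0 B=load:t1 [load-bound]

step 0: L[0]=5 → dur=5, Σ=5 | A=load:t0 B=idle [load-only]
step 1: L[1]=7 C[0]=2 → dur=7, Σ=12 | A=compute:t0 B=load:t1 [load-bound]
step 2: L[2]=3 C[1]=6 → dur=6, Σ=18 | A=load:t2 B=compute:t1 [compute-bound]
step 3: L[3]=7 C[2]=6 → dur=7, Σ=25 | A=compute:t2 B=load:t3 [load-bound]
step 4: L[4]=6 C[3]=6 → dur=6, Σ=31 | A=load:t4 B=compute:t3 [tied]
step 5: L[5]=4 C[4]=4 → dur=4, Σ=35 | A=compute:t4 B=load:t5 [tied]
step 6: C[5]=8 → dur=8, Σ=43 | A=idle B=compute:t5 [compute-only]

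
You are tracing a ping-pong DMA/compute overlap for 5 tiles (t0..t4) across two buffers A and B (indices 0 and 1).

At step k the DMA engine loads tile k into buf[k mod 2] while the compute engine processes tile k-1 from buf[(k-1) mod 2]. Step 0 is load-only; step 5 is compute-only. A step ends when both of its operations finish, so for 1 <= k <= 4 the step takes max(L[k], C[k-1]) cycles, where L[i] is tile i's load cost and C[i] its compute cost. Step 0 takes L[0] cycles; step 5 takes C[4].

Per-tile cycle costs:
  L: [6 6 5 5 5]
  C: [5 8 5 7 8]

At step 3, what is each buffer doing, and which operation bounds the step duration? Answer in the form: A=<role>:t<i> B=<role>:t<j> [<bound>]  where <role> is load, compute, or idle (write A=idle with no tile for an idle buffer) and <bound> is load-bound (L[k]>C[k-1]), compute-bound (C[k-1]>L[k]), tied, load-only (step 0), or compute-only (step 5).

step 0: L[0]=6 → dur=6, Σ=6 | A=load:t0 B=idle [load-only]
step 1: L[1]=6 C[0]=5 → dur=6, Σ=12 | A=compute:t0 B=load:t1 [load-bound]
step 2: L[2]=5 C[1]=8 → dur=8, Σ=20 | A=load:t2 B=compute:t1 [compute-bound]
step 3: L[3]=5 C[2]=5 → dur=5, Σ=25 | A=compute:t2 B=load:t3 [tied]
step 4: L[4]=5 C[3]=7 → dur=7, Σ=32 | A=load:t4 B=compute:t3 [compute-bound]
step 5: C[4]=8 → dur=8, Σ=40 | A=compute:t4 B=idle [compute-only]

step 3: A=compute:t2 B=load:t3 [tied]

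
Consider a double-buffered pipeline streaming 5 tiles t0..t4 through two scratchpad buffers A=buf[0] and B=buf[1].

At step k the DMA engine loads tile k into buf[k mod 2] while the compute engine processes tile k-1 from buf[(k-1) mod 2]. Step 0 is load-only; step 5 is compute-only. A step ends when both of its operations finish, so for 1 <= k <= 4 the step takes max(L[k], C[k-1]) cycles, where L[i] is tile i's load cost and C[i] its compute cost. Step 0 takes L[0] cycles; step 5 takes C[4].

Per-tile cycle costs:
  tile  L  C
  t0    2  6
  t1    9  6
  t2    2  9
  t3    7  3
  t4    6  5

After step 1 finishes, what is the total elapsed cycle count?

end_cycle[1] = 11

step 0: L[0]=2 → dur=2, Σ=2 | A=load:t0 B=idle [load-only]
step 1: L[1]=9 C[0]=6 → dur=9, Σ=11 | A=compute:t0 B=load:t1 [load-bound]
step 2: L[2]=2 C[1]=6 → dur=6, Σ=17 | A=load:t2 B=compute:t1 [compute-bound]
step 3: L[3]=7 C[2]=9 → dur=9, Σ=26 | A=compute:t2 B=load:t3 [compute-bound]
step 4: L[4]=6 C[3]=3 → dur=6, Σ=32 | A=load:t4 B=compute:t3 [load-bound]
step 5: C[4]=5 → dur=5, Σ=37 | A=compute:t4 B=idle [compute-only]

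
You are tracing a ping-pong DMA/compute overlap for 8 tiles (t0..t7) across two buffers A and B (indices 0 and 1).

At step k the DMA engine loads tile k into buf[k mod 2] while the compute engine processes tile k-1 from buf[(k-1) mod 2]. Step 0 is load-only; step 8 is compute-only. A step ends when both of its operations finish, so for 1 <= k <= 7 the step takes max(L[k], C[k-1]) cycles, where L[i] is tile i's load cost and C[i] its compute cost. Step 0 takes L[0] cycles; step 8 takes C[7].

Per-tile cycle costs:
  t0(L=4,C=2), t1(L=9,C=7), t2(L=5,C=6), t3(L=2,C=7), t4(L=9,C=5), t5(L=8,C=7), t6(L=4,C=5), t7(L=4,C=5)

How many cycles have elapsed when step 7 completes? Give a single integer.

end_cycle[7] = 55

[0] DMA t0→A (4c) ∥ CU idle ⇒ 4c, clock 4
[1] DMA t1→B (9c) ∥ CU A:t0 (2c) ⇒ 9c, clock 13
[2] DMA t2→A (5c) ∥ CU B:t1 (7c) ⇒ 7c, clock 20
[3] DMA t3→B (2c) ∥ CU A:t2 (6c) ⇒ 6c, clock 26
[4] DMA t4→A (9c) ∥ CU B:t3 (7c) ⇒ 9c, clock 35
[5] DMA t5→B (8c) ∥ CU A:t4 (5c) ⇒ 8c, clock 43
[6] DMA t6→A (4c) ∥ CU B:t5 (7c) ⇒ 7c, clock 50
[7] DMA t7→B (4c) ∥ CU A:t6 (5c) ⇒ 5c, clock 55
[8] DMA idle ∥ CU B:t7 (5c) ⇒ 5c, clock 60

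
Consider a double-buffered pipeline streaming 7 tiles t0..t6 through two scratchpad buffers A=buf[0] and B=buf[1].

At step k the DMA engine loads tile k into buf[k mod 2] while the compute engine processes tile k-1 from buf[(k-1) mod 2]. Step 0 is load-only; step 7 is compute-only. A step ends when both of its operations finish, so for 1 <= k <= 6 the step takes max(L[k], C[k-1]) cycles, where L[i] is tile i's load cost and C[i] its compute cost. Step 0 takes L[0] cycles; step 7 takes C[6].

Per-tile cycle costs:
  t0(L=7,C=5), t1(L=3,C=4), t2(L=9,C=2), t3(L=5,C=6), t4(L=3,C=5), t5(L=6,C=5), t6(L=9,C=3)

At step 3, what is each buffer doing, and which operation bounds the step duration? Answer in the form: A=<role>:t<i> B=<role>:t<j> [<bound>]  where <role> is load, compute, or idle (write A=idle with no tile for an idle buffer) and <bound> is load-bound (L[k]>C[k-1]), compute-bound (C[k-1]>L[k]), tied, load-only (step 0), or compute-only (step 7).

[0] DMA t0→A (7c) ∥ CU idle ⇒ 7c, clock 7
[1] DMA t1→B (3c) ∥ CU A:t0 (5c) ⇒ 5c, clock 12
[2] DMA t2→A (9c) ∥ CU B:t1 (4c) ⇒ 9c, clock 21
[3] DMA t3→B (5c) ∥ CU A:t2 (2c) ⇒ 5c, clock 26
[4] DMA t4→A (3c) ∥ CU B:t3 (6c) ⇒ 6c, clock 32
[5] DMA t5→B (6c) ∥ CU A:t4 (5c) ⇒ 6c, clock 38
[6] DMA t6→A (9c) ∥ CU B:t5 (5c) ⇒ 9c, clock 47
[7] DMA idle ∥ CU A:t6 (3c) ⇒ 3c, clock 50

step 3: A=compute:t2 B=load:t3 [load-bound]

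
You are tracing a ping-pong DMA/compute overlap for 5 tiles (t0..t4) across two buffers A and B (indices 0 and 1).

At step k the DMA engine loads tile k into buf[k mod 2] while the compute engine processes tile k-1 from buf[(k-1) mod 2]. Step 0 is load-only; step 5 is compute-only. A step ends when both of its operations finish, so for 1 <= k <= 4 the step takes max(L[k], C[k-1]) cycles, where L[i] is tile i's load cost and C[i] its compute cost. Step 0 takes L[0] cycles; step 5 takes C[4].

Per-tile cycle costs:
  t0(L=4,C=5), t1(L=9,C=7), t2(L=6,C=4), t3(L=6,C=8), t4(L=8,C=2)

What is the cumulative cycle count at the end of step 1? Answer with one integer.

end_cycle[1] = 13

[0] DMA t0→A (4c) ∥ CU idle ⇒ 4c, clock 4
[1] DMA t1→B (9c) ∥ CU A:t0 (5c) ⇒ 9c, clock 13
[2] DMA t2→A (6c) ∥ CU B:t1 (7c) ⇒ 7c, clock 20
[3] DMA t3→B (6c) ∥ CU A:t2 (4c) ⇒ 6c, clock 26
[4] DMA t4→A (8c) ∥ CU B:t3 (8c) ⇒ 8c, clock 34
[5] DMA idle ∥ CU A:t4 (2c) ⇒ 2c, clock 36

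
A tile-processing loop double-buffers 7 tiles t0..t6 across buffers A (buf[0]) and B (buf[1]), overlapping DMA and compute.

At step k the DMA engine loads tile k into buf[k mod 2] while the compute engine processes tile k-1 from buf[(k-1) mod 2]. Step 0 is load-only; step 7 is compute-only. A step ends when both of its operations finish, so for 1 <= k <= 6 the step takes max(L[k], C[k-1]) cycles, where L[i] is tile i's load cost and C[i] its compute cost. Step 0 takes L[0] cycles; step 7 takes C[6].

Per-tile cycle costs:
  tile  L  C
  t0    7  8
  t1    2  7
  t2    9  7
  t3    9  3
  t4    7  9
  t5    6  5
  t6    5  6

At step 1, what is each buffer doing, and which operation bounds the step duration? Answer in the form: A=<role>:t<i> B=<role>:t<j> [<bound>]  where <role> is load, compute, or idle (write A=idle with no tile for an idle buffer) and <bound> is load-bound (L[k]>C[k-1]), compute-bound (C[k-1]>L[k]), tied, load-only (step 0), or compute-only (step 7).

  0. 7=7c; end=7; A:t0 B:-
  1. max(2,8)=8c; end=15; A:t0 B:t1
  2. max(9,7)=9c; end=24; A:t2 B:t1
  3. max(9,7)=9c; end=33; A:t2 B:t3
  4. max(7,3)=7c; end=40; A:t4 B:t3
  5. max(6,9)=9c; end=49; A:t4 B:t5
  6. max(5,5)=5c; end=54; A:t6 B:t5
  7. 6=6c; end=60; A:t6 B:t5

step 1: A=compute:t0 B=load:t1 [compute-bound]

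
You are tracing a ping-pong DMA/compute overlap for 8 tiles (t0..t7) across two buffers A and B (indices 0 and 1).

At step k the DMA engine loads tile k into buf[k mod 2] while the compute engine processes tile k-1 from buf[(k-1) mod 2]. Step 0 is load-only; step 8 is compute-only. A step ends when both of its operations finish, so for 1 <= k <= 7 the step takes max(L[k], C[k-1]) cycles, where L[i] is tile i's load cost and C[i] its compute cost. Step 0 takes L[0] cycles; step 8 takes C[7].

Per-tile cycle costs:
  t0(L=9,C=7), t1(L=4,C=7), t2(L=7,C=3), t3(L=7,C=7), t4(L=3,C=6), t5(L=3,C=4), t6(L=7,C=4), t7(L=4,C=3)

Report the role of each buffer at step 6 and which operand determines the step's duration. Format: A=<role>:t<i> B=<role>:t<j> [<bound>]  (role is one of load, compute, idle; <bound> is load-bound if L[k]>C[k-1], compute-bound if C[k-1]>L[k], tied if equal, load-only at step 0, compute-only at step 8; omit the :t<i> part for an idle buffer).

step 6: A=load:t6 B=compute:t5 [load-bound]

step 0: L[0]=9 → dur=9, Σ=9 | A=load:t0 B=idle [load-only]
step 1: L[1]=4 C[0]=7 → dur=7, Σ=16 | A=compute:t0 B=load:t1 [compute-bound]
step 2: L[2]=7 C[1]=7 → dur=7, Σ=23 | A=load:t2 B=compute:t1 [tied]
step 3: L[3]=7 C[2]=3 → dur=7, Σ=30 | A=compute:t2 B=load:t3 [load-bound]
step 4: L[4]=3 C[3]=7 → dur=7, Σ=37 | A=load:t4 B=compute:t3 [compute-bound]
step 5: L[5]=3 C[4]=6 → dur=6, Σ=43 | A=compute:t4 B=load:t5 [compute-bound]
step 6: L[6]=7 C[5]=4 → dur=7, Σ=50 | A=load:t6 B=compute:t5 [load-bound]
step 7: L[7]=4 C[6]=4 → dur=4, Σ=54 | A=compute:t6 B=load:t7 [tied]
step 8: C[7]=3 → dur=3, Σ=57 | A=idle B=compute:t7 [compute-only]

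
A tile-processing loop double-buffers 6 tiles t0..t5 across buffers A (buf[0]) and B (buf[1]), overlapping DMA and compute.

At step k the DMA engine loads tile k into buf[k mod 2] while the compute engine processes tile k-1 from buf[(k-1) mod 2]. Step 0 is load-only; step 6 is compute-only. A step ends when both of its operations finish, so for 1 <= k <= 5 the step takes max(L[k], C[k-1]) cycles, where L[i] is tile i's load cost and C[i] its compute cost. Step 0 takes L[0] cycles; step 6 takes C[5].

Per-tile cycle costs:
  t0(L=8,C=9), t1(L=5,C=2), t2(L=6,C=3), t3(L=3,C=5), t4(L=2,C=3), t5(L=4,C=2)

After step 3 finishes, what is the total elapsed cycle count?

k=0 load=t0/8c comp=- wait=8 total=8
k=1 load=t1/5c comp=t0/9c wait=9 total=17
k=2 load=t2/6c comp=t1/2c wait=6 total=23
k=3 load=t3/3c comp=t2/3c wait=3 total=26
k=4 load=t4/2c comp=t3/5c wait=5 total=31
k=5 load=t5/4c comp=t4/3c wait=4 total=35
k=6 load=- comp=t5/2c wait=2 total=37

end_cycle[3] = 26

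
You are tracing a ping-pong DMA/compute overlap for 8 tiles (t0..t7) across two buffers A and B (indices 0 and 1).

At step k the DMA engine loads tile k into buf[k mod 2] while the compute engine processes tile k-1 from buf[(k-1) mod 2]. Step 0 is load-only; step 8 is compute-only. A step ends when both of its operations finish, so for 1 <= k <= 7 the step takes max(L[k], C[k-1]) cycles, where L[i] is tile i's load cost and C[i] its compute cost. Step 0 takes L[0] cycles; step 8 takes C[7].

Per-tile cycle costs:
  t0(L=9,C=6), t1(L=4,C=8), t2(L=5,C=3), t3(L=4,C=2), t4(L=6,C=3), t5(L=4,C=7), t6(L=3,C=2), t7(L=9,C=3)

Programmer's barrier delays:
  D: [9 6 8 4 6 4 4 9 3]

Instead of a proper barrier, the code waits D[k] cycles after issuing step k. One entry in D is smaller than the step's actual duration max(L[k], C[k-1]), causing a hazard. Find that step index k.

hazard at step 6

k=0 barrier L[0]=9→9c, D[0]=9 ok
k=1 barrier max(L[1]=4,C[0]=6)→6c, D[1]=6 ok
k=2 barrier max(L[2]=5,C[1]=8)→8c, D[2]=8 ok
k=3 barrier max(L[3]=4,C[2]=3)→4c, D[3]=4 ok
k=4 barrier max(L[4]=6,C[3]=2)→6c, D[4]=6 ok
k=5 barrier max(L[5]=4,C[4]=3)→4c, D[5]=4 ok
k=6 barrier max(L[6]=3,C[5]=7)→7c, D[6]=4 SHORT
k=7 barrier max(L[7]=9,C[6]=2)→9c, D[7]=9 ok
k=8 barrier C[7]=3→3c, D[8]=3 ok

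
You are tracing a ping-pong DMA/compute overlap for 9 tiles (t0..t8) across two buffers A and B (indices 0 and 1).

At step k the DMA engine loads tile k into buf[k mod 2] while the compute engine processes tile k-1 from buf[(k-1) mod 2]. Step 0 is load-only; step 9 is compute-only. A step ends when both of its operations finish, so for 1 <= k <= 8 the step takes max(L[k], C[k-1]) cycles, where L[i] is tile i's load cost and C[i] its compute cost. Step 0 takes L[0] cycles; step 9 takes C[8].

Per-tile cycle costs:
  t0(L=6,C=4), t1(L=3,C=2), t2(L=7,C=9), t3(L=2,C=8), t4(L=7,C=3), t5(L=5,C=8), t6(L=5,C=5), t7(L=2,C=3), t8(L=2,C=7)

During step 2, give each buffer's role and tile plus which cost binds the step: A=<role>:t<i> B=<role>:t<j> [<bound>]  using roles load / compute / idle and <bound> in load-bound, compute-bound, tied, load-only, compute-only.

step 2: A=load:t2 B=compute:t1 [load-bound]

step 0: L[0]=6 → dur=6, Σ=6 | A=load:t0 B=idle [load-only]
step 1: L[1]=3 C[0]=4 → dur=4, Σ=10 | A=compute:t0 B=load:t1 [compute-bound]
step 2: L[2]=7 C[1]=2 → dur=7, Σ=17 | A=load:t2 B=compute:t1 [load-bound]
step 3: L[3]=2 C[2]=9 → dur=9, Σ=26 | A=compute:t2 B=load:t3 [compute-bound]
step 4: L[4]=7 C[3]=8 → dur=8, Σ=34 | A=load:t4 B=compute:t3 [compute-bound]
step 5: L[5]=5 C[4]=3 → dur=5, Σ=39 | A=compute:t4 B=load:t5 [load-bound]
step 6: L[6]=5 C[5]=8 → dur=8, Σ=47 | A=load:t6 B=compute:t5 [compute-bound]
step 7: L[7]=2 C[6]=5 → dur=5, Σ=52 | A=compute:t6 B=load:t7 [compute-bound]
step 8: L[8]=2 C[7]=3 → dur=3, Σ=55 | A=load:t8 B=compute:t7 [compute-bound]
step 9: C[8]=7 → dur=7, Σ=62 | A=compute:t8 B=idle [compute-only]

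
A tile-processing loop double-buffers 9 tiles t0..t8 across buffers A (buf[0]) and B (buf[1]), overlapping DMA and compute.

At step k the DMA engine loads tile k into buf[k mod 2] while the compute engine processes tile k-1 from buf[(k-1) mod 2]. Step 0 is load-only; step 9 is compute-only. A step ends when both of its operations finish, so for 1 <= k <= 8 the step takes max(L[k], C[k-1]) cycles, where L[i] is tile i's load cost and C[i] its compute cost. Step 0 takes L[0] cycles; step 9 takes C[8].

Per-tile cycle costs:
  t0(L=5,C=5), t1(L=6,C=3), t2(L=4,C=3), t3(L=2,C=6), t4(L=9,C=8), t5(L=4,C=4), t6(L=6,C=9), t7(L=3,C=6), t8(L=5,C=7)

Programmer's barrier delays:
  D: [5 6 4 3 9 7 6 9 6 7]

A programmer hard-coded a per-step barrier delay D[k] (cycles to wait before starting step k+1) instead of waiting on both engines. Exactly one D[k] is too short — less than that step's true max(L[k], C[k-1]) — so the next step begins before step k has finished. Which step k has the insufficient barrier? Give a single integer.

hazard at step 5

[0] required=L[0]=5=5 vs D=5 ok
[1] required=max(L[1]=6,C[0]=5)=6 vs D=6 ok
[2] required=max(L[2]=4,C[1]=3)=4 vs D=4 ok
[3] required=max(L[3]=2,C[2]=3)=3 vs D=3 ok
[4] required=max(L[4]=9,C[3]=6)=9 vs D=9 ok
[5] required=max(L[5]=4,C[4]=8)=8 vs D=7 SHORT
[6] required=max(L[6]=6,C[5]=4)=6 vs D=6 ok
[7] required=max(L[7]=3,C[6]=9)=9 vs D=9 ok
[8] required=max(L[8]=5,C[7]=6)=6 vs D=6 ok
[9] required=C[8]=7=7 vs D=7 ok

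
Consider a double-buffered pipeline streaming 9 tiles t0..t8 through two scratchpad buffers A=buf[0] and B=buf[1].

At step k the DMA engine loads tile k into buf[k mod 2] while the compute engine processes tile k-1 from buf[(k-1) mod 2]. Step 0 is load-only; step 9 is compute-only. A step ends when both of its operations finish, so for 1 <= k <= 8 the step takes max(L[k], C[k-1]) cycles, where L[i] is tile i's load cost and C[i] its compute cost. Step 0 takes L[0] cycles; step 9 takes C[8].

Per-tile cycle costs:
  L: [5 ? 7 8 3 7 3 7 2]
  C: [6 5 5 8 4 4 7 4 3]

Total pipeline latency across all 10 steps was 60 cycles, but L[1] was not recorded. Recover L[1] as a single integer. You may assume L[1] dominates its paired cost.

L[1] = 7

step 0 → dur = L[0]=5 = 5
step 1 → dur = max(L[1]=?, C[0]=6) = L[1]  (unknown; binding)
step 2 → dur = max(L[2]=7, C[1]=5) = 7
step 3 → dur = max(L[3]=8, C[2]=5) = 8
step 4 → dur = max(L[4]=3, C[3]=8) = 8
step 5 → dur = max(L[5]=7, C[4]=4) = 7
step 6 → dur = max(L[6]=3, C[5]=4) = 4
step 7 → dur = max(L[7]=7, C[6]=7) = 7
step 8 → dur = max(L[8]=2, C[7]=4) = 4
step 9 → dur = C[8]=3 = 3
sum of known step durations = 53
dur[1] = total - known = 60 - 53 = 7
L[1] is the binding max in step 1, so L[1] = dur[1] = 7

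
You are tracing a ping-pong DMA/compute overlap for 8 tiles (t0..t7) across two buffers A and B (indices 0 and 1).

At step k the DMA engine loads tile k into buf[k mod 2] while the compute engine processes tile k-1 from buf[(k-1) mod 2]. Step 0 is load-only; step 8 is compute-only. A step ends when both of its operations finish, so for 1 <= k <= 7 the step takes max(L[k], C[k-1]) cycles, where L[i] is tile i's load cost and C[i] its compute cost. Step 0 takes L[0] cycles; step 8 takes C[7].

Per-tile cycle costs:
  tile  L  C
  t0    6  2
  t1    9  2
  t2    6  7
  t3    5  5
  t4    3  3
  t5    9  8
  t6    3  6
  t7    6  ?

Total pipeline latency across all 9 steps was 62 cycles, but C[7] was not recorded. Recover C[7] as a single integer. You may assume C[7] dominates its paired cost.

C[7] = 6

step 0 = dur = L[0]=6 = 6
step 1 = dur = max(L[1]=9, C[0]=2) = 9
step 2 = dur = max(L[2]=6, C[1]=2) = 6
step 3 = dur = max(L[3]=5, C[2]=7) = 7
step 4 = dur = max(L[4]=3, C[3]=5) = 5
step 5 = dur = max(L[5]=9, C[4]=3) = 9
step 6 = dur = max(L[6]=3, C[5]=8) = 8
step 7 = dur = max(L[7]=6, C[6]=6) = 6
step 8 = dur = C[7]=? = C[7]  (unknown; binding)
sum of known step durations = 56
dur[8] = total - known = 62 - 56 = 6
C[7] is the binding max in step 8, so C[7] = dur[8] = 6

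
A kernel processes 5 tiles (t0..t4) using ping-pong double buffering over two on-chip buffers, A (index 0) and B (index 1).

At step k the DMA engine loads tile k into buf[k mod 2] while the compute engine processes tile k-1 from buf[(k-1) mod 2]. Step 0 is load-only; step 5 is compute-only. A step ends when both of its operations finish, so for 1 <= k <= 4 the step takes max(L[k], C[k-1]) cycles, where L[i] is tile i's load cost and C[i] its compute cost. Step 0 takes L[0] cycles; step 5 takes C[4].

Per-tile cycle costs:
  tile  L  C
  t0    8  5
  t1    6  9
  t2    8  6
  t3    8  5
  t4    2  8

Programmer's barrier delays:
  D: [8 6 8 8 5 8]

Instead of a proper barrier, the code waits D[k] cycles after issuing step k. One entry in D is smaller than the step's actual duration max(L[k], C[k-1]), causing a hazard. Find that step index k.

hazard at step 2

k=0 barrier L[0]=8→8c, D[0]=8 ok
k=1 barrier max(L[1]=6,C[0]=5)→6c, D[1]=6 ok
k=2 barrier max(L[2]=8,C[1]=9)→9c, D[2]=8 SHORT
k=3 barrier max(L[3]=8,C[2]=6)→8c, D[3]=8 ok
k=4 barrier max(L[4]=2,C[3]=5)→5c, D[4]=5 ok
k=5 barrier C[4]=8→8c, D[5]=8 ok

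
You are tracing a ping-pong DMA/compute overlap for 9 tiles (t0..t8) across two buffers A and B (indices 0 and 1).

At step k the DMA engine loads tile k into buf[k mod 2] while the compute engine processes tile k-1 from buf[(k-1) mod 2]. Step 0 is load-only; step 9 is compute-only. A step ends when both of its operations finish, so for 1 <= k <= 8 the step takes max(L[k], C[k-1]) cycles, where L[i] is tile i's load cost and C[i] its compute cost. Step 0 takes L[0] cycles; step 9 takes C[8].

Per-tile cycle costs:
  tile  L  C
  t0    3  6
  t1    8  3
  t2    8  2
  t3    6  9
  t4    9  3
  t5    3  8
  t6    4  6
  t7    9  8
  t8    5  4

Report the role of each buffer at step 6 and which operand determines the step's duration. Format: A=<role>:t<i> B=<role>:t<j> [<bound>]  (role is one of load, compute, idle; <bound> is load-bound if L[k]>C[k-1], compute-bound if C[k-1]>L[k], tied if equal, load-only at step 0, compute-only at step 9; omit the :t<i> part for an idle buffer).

[0] DMA t0→A (3c) ∥ CU idle ⇒ 3c, clock 3
[1] DMA t1→B (8c) ∥ CU A:t0 (6c) ⇒ 8c, clock 11
[2] DMA t2→A (8c) ∥ CU B:t1 (3c) ⇒ 8c, clock 19
[3] DMA t3→B (6c) ∥ CU A:t2 (2c) ⇒ 6c, clock 25
[4] DMA t4→A (9c) ∥ CU B:t3 (9c) ⇒ 9c, clock 34
[5] DMA t5→B (3c) ∥ CU A:t4 (3c) ⇒ 3c, clock 37
[6] DMA t6→A (4c) ∥ CU B:t5 (8c) ⇒ 8c, clock 45
[7] DMA t7→B (9c) ∥ CU A:t6 (6c) ⇒ 9c, clock 54
[8] DMA t8→A (5c) ∥ CU B:t7 (8c) ⇒ 8c, clock 62
[9] DMA idle ∥ CU A:t8 (4c) ⇒ 4c, clock 66

step 6: A=load:t6 B=compute:t5 [compute-bound]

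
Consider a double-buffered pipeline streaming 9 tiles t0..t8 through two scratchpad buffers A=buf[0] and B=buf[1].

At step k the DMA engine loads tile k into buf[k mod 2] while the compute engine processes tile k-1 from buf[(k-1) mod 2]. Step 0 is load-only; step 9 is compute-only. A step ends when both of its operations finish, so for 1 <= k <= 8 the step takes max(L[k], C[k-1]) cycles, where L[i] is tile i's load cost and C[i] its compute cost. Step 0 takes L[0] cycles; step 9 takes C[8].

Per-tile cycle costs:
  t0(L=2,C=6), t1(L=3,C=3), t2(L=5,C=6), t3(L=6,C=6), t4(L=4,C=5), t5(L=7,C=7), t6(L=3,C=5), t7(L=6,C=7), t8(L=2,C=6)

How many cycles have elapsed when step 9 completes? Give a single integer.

step 0: L[0]=2 → dur=2, Σ=2 | A=load:t0 B=idle [load-only]
step 1: L[1]=3 C[0]=6 → dur=6, Σ=8 | A=compute:t0 B=load:t1 [compute-bound]
step 2: L[2]=5 C[1]=3 → dur=5, Σ=13 | A=load:t2 B=compute:t1 [load-bound]
step 3: L[3]=6 C[2]=6 → dur=6, Σ=19 | A=compute:t2 B=load:t3 [tied]
step 4: L[4]=4 C[3]=6 → dur=6, Σ=25 | A=load:t4 B=compute:t3 [compute-bound]
step 5: L[5]=7 C[4]=5 → dur=7, Σ=32 | A=compute:t4 B=load:t5 [load-bound]
step 6: L[6]=3 C[5]=7 → dur=7, Σ=39 | A=load:t6 B=compute:t5 [compute-bound]
step 7: L[7]=6 C[6]=5 → dur=6, Σ=45 | A=compute:t6 B=load:t7 [load-bound]
step 8: L[8]=2 C[7]=7 → dur=7, Σ=52 | A=load:t8 B=compute:t7 [compute-bound]
step 9: C[8]=6 → dur=6, Σ=58 | A=compute:t8 B=idle [compute-only]

end_cycle[9] = 58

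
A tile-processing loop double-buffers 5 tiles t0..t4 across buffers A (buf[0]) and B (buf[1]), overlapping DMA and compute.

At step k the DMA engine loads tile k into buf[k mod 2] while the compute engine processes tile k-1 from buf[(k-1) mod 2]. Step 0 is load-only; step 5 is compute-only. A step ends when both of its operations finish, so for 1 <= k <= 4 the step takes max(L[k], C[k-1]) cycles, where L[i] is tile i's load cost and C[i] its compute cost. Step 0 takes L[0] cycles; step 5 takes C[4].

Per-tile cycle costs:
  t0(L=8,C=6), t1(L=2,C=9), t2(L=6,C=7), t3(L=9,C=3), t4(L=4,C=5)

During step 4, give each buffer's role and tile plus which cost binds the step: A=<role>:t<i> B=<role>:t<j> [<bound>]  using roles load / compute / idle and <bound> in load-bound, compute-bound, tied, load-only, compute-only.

[0] DMA t0→A (8c) ∥ CU idle ⇒ 8c, clock 8
[1] DMA t1→B (2c) ∥ CU A:t0 (6c) ⇒ 6c, clock 14
[2] DMA t2→A (6c) ∥ CU B:t1 (9c) ⇒ 9c, clock 23
[3] DMA t3→B (9c) ∥ CU A:t2 (7c) ⇒ 9c, clock 32
[4] DMA t4→A (4c) ∥ CU B:t3 (3c) ⇒ 4c, clock 36
[5] DMA idle ∥ CU A:t4 (5c) ⇒ 5c, clock 41

step 4: A=load:t4 B=compute:t3 [load-bound]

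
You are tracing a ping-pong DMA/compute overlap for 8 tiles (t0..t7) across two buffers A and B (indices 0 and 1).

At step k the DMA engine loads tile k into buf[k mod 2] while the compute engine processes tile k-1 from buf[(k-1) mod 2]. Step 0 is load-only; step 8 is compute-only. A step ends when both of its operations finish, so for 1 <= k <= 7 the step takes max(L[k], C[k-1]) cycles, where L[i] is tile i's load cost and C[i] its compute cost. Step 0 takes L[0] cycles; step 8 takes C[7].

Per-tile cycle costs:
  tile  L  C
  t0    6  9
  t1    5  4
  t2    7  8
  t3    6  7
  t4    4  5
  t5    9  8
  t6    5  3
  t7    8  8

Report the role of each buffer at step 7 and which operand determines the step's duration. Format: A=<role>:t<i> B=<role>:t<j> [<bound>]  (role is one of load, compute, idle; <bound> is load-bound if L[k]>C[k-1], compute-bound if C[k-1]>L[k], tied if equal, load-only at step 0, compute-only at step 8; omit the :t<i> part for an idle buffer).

step 7: A=compute:t6 B=load:t7 [load-bound]

k=0 load=t0/6c comp=- wait=6 total=6
k=1 load=t1/5c comp=t0/9c wait=9 total=15
k=2 load=t2/7c comp=t1/4c wait=7 total=22
k=3 load=t3/6c comp=t2/8c wait=8 total=30
k=4 load=t4/4c comp=t3/7c wait=7 total=37
k=5 load=t5/9c comp=t4/5c wait=9 total=46
k=6 load=t6/5c comp=t5/8c wait=8 total=54
k=7 load=t7/8c comp=t6/3c wait=8 total=62
k=8 load=- comp=t7/8c wait=8 total=70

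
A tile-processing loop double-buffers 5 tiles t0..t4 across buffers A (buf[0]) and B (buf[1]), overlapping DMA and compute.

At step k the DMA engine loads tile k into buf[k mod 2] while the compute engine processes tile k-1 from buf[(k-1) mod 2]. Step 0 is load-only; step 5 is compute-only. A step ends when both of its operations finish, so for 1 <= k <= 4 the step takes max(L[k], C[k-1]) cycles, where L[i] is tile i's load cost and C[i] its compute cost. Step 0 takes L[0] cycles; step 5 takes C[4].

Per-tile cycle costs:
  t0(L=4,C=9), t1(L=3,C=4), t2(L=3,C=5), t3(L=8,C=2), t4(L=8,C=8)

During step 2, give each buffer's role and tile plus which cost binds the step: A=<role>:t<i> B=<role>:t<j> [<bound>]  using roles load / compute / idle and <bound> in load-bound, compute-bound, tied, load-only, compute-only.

k=0 load=t0/4c comp=- wait=4 total=4
k=1 load=t1/3c comp=t0/9c wait=9 total=13
k=2 load=t2/3c comp=t1/4c wait=4 total=17
k=3 load=t3/8c comp=t2/5c wait=8 total=25
k=4 load=t4/8c comp=t3/2c wait=8 total=33
k=5 load=- comp=t4/8c wait=8 total=41

step 2: A=load:t2 B=compute:t1 [compute-bound]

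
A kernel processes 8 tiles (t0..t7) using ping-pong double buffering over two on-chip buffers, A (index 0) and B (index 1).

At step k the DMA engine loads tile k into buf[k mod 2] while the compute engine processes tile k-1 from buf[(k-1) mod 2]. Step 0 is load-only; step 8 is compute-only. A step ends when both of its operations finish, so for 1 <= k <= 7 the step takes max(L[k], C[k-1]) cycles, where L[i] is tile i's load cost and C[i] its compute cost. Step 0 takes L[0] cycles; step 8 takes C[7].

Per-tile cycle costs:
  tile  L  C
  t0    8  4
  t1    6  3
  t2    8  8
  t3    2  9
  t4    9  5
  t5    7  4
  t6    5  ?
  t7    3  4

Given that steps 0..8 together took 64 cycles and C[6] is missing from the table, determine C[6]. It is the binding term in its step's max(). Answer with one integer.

step 0 → dur = L[0]=8 = 8
step 1 → dur = max(L[1]=6, C[0]=4) = 6
step 2 → dur = max(L[2]=8, C[1]=3) = 8
step 3 → dur = max(L[3]=2, C[2]=8) = 8
step 4 → dur = max(L[4]=9, C[3]=9) = 9
step 5 → dur = max(L[5]=7, C[4]=5) = 7
step 6 → dur = max(L[6]=5, C[5]=4) = 5
step 7 → dur = max(L[7]=3, C[6]=?) = C[6]  (unknown; binding)
step 8 → dur = C[7]=4 = 4
sum of known step durations = 55
dur[7] = total - known = 64 - 55 = 9
C[6] is the binding max in step 7, so C[6] = dur[7] = 9

C[6] = 9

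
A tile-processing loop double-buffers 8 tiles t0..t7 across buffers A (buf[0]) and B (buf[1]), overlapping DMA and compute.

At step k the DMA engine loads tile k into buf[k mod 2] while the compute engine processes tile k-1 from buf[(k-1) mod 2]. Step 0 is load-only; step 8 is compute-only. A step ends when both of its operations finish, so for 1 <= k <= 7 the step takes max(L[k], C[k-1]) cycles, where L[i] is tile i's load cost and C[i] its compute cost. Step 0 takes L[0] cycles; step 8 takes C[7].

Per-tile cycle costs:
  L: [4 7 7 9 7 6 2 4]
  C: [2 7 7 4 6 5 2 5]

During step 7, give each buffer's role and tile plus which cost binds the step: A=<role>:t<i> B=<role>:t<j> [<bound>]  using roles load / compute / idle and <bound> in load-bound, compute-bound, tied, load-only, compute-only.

step 0: L[0]=4 → dur=4, Σ=4 | A=load:t0 B=idle [load-only]
step 1: L[1]=7 C[0]=2 → dur=7, Σ=11 | A=compute:t0 B=load:t1 [load-bound]
step 2: L[2]=7 C[1]=7 → dur=7, Σ=18 | A=load:t2 B=compute:t1 [tied]
step 3: L[3]=9 C[2]=7 → dur=9, Σ=27 | A=compute:t2 B=load:t3 [load-bound]
step 4: L[4]=7 C[3]=4 → dur=7, Σ=34 | A=load:t4 B=compute:t3 [load-bound]
step 5: L[5]=6 C[4]=6 → dur=6, Σ=40 | A=compute:t4 B=load:t5 [tied]
step 6: L[6]=2 C[5]=5 → dur=5, Σ=45 | A=load:t6 B=compute:t5 [compute-bound]
step 7: L[7]=4 C[6]=2 → dur=4, Σ=49 | A=compute:t6 B=load:t7 [load-bound]
step 8: C[7]=5 → dur=5, Σ=54 | A=idle B=compute:t7 [compute-only]

step 7: A=compute:t6 B=load:t7 [load-bound]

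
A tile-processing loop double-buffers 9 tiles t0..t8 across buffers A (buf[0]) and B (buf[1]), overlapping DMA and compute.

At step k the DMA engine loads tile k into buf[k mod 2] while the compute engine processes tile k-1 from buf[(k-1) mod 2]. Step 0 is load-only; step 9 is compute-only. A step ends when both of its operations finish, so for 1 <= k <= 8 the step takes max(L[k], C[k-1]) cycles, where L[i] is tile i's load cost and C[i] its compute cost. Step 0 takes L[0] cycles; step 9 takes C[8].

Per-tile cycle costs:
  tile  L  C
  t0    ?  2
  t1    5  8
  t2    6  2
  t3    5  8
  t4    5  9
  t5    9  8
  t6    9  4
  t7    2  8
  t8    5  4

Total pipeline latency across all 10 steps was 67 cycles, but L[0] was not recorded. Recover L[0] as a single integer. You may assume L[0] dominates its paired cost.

L[0] = 7

step 0 = dur = L[0]=? = L[0]  (unknown; binding)
step 1 = dur = max(L[1]=5, C[0]=2) = 5
step 2 = dur = max(L[2]=6, C[1]=8) = 8
step 3 = dur = max(L[3]=5, C[2]=2) = 5
step 4 = dur = max(L[4]=5, C[3]=8) = 8
step 5 = dur = max(L[5]=9, C[4]=9) = 9
step 6 = dur = max(L[6]=9, C[5]=8) = 9
step 7 = dur = max(L[7]=2, C[6]=4) = 4
step 8 = dur = max(L[8]=5, C[7]=8) = 8
step 9 = dur = C[8]=4 = 4
sum of known step durations = 60
dur[0] = total - known = 67 - 60 = 7
L[0] is the binding max in step 0, so L[0] = dur[0] = 7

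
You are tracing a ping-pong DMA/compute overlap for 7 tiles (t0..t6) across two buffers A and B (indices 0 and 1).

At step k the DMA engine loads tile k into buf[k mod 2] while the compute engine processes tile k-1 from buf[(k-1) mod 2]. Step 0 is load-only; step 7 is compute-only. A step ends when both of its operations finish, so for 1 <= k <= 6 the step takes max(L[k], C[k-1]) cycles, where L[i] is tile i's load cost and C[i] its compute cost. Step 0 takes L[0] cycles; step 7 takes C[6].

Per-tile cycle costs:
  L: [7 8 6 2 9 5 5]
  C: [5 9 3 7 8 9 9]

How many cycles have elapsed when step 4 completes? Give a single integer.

k=0 load=t0/7c comp=- wait=7 total=7
k=1 load=t1/8c comp=t0/5c wait=8 total=15
k=2 load=t2/6c comp=t1/9c wait=9 total=24
k=3 load=t3/2c comp=t2/3c wait=3 total=27
k=4 load=t4/9c comp=t3/7c wait=9 total=36
k=5 load=t5/5c comp=t4/8c wait=8 total=44
k=6 load=t6/5c comp=t5/9c wait=9 total=53
k=7 load=- comp=t6/9c wait=9 total=62

end_cycle[4] = 36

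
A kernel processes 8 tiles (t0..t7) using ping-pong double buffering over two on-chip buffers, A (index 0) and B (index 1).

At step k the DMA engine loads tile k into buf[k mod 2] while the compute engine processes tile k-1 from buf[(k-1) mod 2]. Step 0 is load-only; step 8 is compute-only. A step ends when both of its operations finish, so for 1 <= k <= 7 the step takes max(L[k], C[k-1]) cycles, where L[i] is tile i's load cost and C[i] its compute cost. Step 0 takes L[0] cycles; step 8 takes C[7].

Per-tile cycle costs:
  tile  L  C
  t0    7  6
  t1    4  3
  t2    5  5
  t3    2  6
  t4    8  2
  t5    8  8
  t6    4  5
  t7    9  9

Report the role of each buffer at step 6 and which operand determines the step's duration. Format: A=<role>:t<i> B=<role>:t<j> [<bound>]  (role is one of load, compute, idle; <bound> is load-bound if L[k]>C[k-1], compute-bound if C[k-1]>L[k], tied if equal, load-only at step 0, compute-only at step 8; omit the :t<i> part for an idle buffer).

k=0 load=t0/7c comp=- wait=7 total=7
k=1 load=t1/4c comp=t0/6c wait=6 total=13
k=2 load=t2/5c comp=t1/3c wait=5 total=18
k=3 load=t3/2c comp=t2/5c wait=5 total=23
k=4 load=t4/8c comp=t3/6c wait=8 total=31
k=5 load=t5/8c comp=t4/2c wait=8 total=39
k=6 load=t6/4c comp=t5/8c wait=8 total=47
k=7 load=t7/9c comp=t6/5c wait=9 total=56
k=8 load=- comp=t7/9c wait=9 total=65

step 6: A=load:t6 B=compute:t5 [compute-bound]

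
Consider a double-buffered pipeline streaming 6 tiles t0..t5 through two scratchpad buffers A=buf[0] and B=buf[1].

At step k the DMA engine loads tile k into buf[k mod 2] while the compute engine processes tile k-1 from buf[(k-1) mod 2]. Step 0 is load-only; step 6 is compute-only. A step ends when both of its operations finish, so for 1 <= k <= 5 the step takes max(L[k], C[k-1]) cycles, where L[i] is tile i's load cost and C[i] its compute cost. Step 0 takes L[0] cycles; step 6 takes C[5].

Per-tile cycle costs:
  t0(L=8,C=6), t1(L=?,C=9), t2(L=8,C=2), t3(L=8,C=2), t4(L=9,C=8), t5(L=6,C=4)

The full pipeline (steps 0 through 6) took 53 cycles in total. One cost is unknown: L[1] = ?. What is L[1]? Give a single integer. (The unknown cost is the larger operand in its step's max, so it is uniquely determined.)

L[1] = 7

step 0 → dur = L[0]=8 = 8
step 1 → dur = max(L[1]=?, C[0]=6) = L[1]  (unknown; binding)
step 2 → dur = max(L[2]=8, C[1]=9) = 9
step 3 → dur = max(L[3]=8, C[2]=2) = 8
step 4 → dur = max(L[4]=9, C[3]=2) = 9
step 5 → dur = max(L[5]=6, C[4]=8) = 8
step 6 → dur = C[5]=4 = 4
sum of known step durations = 46
dur[1] = total - known = 53 - 46 = 7
L[1] is the binding max in step 1, so L[1] = dur[1] = 7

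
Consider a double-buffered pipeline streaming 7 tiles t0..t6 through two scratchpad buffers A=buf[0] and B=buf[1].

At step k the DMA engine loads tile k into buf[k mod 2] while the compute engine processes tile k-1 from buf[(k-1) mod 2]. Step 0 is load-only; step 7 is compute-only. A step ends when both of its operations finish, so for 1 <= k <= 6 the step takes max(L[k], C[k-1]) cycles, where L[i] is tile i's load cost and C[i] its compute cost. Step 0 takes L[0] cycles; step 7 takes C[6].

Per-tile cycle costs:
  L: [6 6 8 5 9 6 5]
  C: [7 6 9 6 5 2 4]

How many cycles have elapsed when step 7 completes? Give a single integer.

end_cycle[7] = 54

  0. 6=6c; end=6; A:t0 B:-
  1. max(6,7)=7c; end=13; A:t0 B:t1
  2. max(8,6)=8c; end=21; A:t2 B:t1
  3. max(5,9)=9c; end=30; A:t2 B:t3
  4. max(9,6)=9c; end=39; A:t4 B:t3
  5. max(6,5)=6c; end=45; A:t4 B:t5
  6. max(5,2)=5c; end=50; A:t6 B:t5
  7. 4=4c; end=54; A:t6 B:t5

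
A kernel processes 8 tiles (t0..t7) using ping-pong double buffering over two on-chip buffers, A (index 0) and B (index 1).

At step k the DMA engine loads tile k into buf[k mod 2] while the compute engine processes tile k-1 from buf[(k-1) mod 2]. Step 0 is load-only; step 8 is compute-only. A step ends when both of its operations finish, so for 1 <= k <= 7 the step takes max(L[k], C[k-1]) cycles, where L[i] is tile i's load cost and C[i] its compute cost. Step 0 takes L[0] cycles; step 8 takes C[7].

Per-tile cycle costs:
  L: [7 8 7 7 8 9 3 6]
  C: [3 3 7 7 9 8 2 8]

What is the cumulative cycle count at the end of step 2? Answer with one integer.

end_cycle[2] = 22

  0. 7=7c; end=7; A:t0 B:-
  1. max(8,3)=8c; end=15; A:t0 B:t1
  2. max(7,3)=7c; end=22; A:t2 B:t1
  3. max(7,7)=7c; end=29; A:t2 B:t3
  4. max(8,7)=8c; end=37; A:t4 B:t3
  5. max(9,9)=9c; end=46; A:t4 B:t5
  6. max(3,8)=8c; end=54; A:t6 B:t5
  7. max(6,2)=6c; end=60; A:t6 B:t7
  8. 8=8c; end=68; A:t6 B:t7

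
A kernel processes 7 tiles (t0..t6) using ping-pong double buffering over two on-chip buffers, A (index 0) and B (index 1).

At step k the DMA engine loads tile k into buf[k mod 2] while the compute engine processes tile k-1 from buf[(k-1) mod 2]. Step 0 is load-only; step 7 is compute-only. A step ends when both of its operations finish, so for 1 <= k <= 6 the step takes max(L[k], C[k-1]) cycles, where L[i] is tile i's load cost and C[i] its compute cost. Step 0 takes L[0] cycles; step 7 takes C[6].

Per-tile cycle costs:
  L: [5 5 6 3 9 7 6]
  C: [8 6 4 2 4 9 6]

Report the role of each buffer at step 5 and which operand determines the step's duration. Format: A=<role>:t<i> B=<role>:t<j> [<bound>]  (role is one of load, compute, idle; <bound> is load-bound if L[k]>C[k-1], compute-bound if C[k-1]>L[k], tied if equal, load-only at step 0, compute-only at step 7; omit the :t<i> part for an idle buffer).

step 5: A=compute:t4 B=load:t5 [load-bound]

step 0: L[0]=5 → dur=5, Σ=5 | A=load:t0 B=idle [load-only]
step 1: L[1]=5 C[0]=8 → dur=8, Σ=13 | A=compute:t0 B=load:t1 [compute-bound]
step 2: L[2]=6 C[1]=6 → dur=6, Σ=19 | A=load:t2 B=compute:t1 [tied]
step 3: L[3]=3 C[2]=4 → dur=4, Σ=23 | A=compute:t2 B=load:t3 [compute-bound]
step 4: L[4]=9 C[3]=2 → dur=9, Σ=32 | A=load:t4 B=compute:t3 [load-bound]
step 5: L[5]=7 C[4]=4 → dur=7, Σ=39 | A=compute:t4 B=load:t5 [load-bound]
step 6: L[6]=6 C[5]=9 → dur=9, Σ=48 | A=load:t6 B=compute:t5 [compute-bound]
step 7: C[6]=6 → dur=6, Σ=54 | A=compute:t6 B=idle [compute-only]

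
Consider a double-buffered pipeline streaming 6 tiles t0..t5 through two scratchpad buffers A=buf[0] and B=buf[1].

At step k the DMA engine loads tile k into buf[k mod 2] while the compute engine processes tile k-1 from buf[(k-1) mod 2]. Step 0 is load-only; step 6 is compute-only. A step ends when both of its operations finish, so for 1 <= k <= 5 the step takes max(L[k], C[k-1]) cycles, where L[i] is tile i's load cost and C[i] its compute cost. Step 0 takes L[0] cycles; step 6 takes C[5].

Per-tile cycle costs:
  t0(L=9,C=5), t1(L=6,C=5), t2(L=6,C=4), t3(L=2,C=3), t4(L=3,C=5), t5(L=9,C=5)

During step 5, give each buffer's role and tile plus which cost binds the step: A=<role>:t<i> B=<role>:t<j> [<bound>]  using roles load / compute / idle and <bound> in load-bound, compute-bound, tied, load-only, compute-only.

step 0: L[0]=9 → dur=9, Σ=9 | A=load:t0 B=idle [load-only]
step 1: L[1]=6 C[0]=5 → dur=6, Σ=15 | A=compute:t0 B=load:t1 [load-bound]
step 2: L[2]=6 C[1]=5 → dur=6, Σ=21 | A=load:t2 B=compute:t1 [load-bound]
step 3: L[3]=2 C[2]=4 → dur=4, Σ=25 | A=compute:t2 B=load:t3 [compute-bound]
step 4: L[4]=3 C[3]=3 → dur=3, Σ=28 | A=load:t4 B=compute:t3 [tied]
step 5: L[5]=9 C[4]=5 → dur=9, Σ=37 | A=compute:t4 B=load:t5 [load-bound]
step 6: C[5]=5 → dur=5, Σ=42 | A=idle B=compute:t5 [compute-only]

step 5: A=compute:t4 B=load:t5 [load-bound]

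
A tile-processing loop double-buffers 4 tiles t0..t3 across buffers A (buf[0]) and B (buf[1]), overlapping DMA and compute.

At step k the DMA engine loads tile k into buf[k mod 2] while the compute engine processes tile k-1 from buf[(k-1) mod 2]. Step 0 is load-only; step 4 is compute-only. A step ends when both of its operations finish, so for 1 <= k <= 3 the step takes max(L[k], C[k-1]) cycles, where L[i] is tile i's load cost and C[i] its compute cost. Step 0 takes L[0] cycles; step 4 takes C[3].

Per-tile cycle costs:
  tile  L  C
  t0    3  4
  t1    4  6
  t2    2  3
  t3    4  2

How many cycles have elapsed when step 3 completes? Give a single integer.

end_cycle[3] = 17

  0. 3=3c; end=3; A:t0 B:-
  1. max(4,4)=4c; end=7; A:t0 B:t1
  2. max(2,6)=6c; end=13; A:t2 B:t1
  3. max(4,3)=4c; end=17; A:t2 B:t3
  4. 2=2c; end=19; A:t2 B:t3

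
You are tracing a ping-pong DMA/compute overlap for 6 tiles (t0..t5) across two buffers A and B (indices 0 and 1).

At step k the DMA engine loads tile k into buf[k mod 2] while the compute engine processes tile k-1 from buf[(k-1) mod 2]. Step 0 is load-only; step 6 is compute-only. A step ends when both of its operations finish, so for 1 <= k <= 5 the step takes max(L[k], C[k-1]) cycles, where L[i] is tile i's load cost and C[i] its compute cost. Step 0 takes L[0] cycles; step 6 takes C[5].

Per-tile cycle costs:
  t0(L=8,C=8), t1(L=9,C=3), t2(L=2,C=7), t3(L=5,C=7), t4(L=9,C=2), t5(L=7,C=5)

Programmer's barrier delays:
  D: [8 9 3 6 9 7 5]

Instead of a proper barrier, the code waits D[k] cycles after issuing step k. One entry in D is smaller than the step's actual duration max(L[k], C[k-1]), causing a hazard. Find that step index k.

step 0: need L[0]=8 = 8; D[0]=8 ok
step 1: need max(L[1]=9,C[0]=8) = 9; D[1]=9 ok
step 2: need max(L[2]=2,C[1]=3) = 3; D[2]=3 ok
step 3: need max(L[3]=5,C[2]=7) = 7; D[3]=6 SHORT
step 4: need max(L[4]=9,C[3]=7) = 9; D[4]=9 ok
step 5: need max(L[5]=7,C[4]=2) = 7; D[5]=7 ok
step 6: need C[5]=5 = 5; D[6]=5 ok

hazard at step 3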